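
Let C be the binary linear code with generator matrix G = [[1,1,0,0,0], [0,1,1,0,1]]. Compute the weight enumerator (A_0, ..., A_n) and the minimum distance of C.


Weight distribution: A_0 = 1, A_2 = 1, A_3 = 2. Minimum distance d = 2.

Enumerate all 2^2 = 4 messages m ∈ F_2^2.
For each, compute codeword c = mG in F_2^5, then tally its weight.
  m = 00 → c = 00000, weight = 0.
  m = 10 → c = 11000, weight = 2.
  m = 01 → c = 01101, weight = 3.
  m = 11 → c = 10101, weight = 3.
Tally weights:
  weight 0: 1 codewords.
  weight 2: 1 codewords.
  weight 3: 2 codewords.
Minimum distance d = smallest w > 0 with A_w > 0 = 2.
Sanity: Σ A_w = 4 = 2^2 = 4 ✓.


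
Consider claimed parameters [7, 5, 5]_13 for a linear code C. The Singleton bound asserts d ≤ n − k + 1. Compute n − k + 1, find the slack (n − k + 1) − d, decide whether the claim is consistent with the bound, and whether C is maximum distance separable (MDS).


Singleton RHS = n − k + 1 = 3, slack = -2, bound violated (no such code; not MDS).

Singleton bound: d ≤ n − k + 1.
Here n = 7, k = 5, so n − k + 1 = 3.
Given d = 5, check d ≤ 3: NO.
Slack = (n − k + 1) − d = -2.
The slack is negative: d = 5 exceeds n − k + 1 = 3 by 2, so the Singleton bound is violated and no linear [7, 5, 5]_13 code can exist. In particular it is not MDS (MDS requires d = n − k + 1 exactly).
Description: the claimed parameters are [7, 5, 5]_13; such a code would be impossible (violates the Singleton bound).


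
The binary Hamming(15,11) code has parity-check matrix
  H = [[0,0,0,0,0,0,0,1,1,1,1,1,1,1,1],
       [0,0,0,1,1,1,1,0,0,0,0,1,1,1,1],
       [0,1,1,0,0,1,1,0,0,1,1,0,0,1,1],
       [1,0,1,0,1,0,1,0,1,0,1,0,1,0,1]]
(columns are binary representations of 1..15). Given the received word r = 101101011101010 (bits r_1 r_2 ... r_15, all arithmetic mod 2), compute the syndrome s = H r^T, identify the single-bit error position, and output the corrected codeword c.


s = (1, 0, 0, 1)^T, error position = 9, corrected codeword c = 101101010101010

Compute s = H r^T mod 2 one row at a time:
  s_1 = 1 + 1 + 1 + 0 + 1 + 0 + 1 + 0 = 5 ≡ 1 (mod 2).
  s_2 = 1 + 0 + 1 + 0 + 1 + 0 + 1 + 0 = 4 ≡ 0 (mod 2).
  s_3 = 0 + 1 + 1 + 0 + 1 + 0 + 1 + 0 = 4 ≡ 0 (mod 2).
  s_4 = 1 + 1 + 0 + 0 + 1 + 0 + 0 + 0 = 3 ≡ 1 (mod 2).
s = (1, 0, 0, 1)^T — this equals column 9 of H (binary 1001), so error is at position 9.
Correct: flip bit 9 of r = 101101011101010 to get c = 101101010101010.


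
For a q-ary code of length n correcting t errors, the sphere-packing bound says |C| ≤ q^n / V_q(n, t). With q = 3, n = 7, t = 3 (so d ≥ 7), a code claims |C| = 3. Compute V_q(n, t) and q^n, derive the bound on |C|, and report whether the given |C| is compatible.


V_q(n, t) = 379, q^n = 2187, Hamming bound = 5, |C| = 3 ≤ bound (satisfied).

Step 1: Compute V_q(n, t) = Σ_{j=0}^3 C(n, j) (q−1)^j.
  j = 0: C(7,0)·(2)^0 = 1·1 = 1.
  j = 1: C(7,1)·(2)^1 = 7·2 = 14.
  j = 2: C(7,2)·(2)^2 = 21·4 = 84.
  j = 3: C(7,3)·(2)^3 = 35·8 = 280.
  V_q(n, t) = 1 + 14 + 84 + 280 = 379.
Step 2: q^n = 3^7 = 2187.
Step 3: Hamming bound ⌊q^n / V_q(n,t)⌋ = ⌊2187/379⌋ = 5.
Step 4: Compare |C| = 3 to 5: satisfied.
The claimed |C| lies below the Hamming bound.


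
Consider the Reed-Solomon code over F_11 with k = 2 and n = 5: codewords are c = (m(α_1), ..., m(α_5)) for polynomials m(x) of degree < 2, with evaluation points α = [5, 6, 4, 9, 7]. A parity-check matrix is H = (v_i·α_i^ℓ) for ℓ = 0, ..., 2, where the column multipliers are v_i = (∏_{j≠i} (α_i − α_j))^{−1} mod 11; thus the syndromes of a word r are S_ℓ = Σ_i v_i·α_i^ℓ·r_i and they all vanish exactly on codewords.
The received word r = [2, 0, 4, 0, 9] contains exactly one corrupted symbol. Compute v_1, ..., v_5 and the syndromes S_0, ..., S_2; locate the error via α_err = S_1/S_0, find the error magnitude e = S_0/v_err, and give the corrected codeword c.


S = (5, 1, 9), error at position 4, error magnitude e = 6, c = [2, 0, 4, 5, 9].

Step 1: column multipliers v_i = (∏_{j≠i}(α_i − α_j))^{−1} mod 11.
  i = 1 (α = 5): (5−6)(5−4)(5−9)(5−7) = (−1)·1·(−4)·(−2) = −8 ≡ 3, so v_1 = 3^{−1} = 4 (mod 11).
  i = 2 (α = 6): (6−5)(6−4)(6−9)(6−7) = 1·2·(−3)·(−1) = 6 ≡ 6, so v_2 = 6^{−1} = 2 (mod 11).
  i = 3 (α = 4): (4−5)(4−6)(4−9)(4−7) = (−1)·(−2)·(−5)·(−3) = 30 ≡ 8, so v_3 = 8^{−1} = 7 (mod 11).
  i = 4 (α = 9): (9−5)(9−6)(9−4)(9−7) = 4·3·5·2 = 120 ≡ 10, so v_4 = 10^{−1} = 10 (mod 11).
  i = 5 (α = 7): (7−5)(7−6)(7−4)(7−9) = 2·1·3·(−2) = −12 ≡ 10, so v_5 = 10^{−1} = 10 (mod 11).
  v = [4, 2, 7, 10, 10].
Step 2: syndromes of r = [2, 0, 4, 0, 9] (all sums mod 11).
  S_0 = Σ v_i r_i = 4·2 + 2·0 + 7·4 + 10·0 + 10·9 = 126 ≡ 5.
  S_1 = Σ v_i α_i r_i = 4·5·2 + 2·6·0 + 7·4·4 + 10·9·0 + 10·7·9 = 782 ≡ 1.
  α_i^2 mod 11 = [3, 3, 5, 4, 5].
  S_2 = Σ v_i α_i^2 r_i = 4·3·2 + 2·3·0 + 7·5·4 + 10·4·0 + 10·5·9 = 614 ≡ 9.
  S = (5, 1, 9) ≠ 0, so r is not a codeword (an error is present).
Step 3: locate the error. For a single error e at position i, S_ℓ = v_i·e·α_i^ℓ, so α_err = S_1/S_0.
  S_0^{−1} = 5^{−1} = 9 (mod 11), so α_err = 1·9 = 9 ≡ 9 = α_4. Error position i = 4.
  Consistency check: S_2/S_1 = 9·1 = 9 ≡ 9 = α_err ✓ (single-error assumption holds).
Step 4: error magnitude e = S_0/v_4 = S_0·∏_{j≠4}(α_4 − α_j) = 5·10 = 50 ≡ 6 (mod 11).
Step 5: correct position 4: c_4 = r_4 − e = 0 − 6 ≡ 5 (mod 11). Hence c = [2, 0, 4, 5, 9].
  Check: interpolating c through the α_i gives m(x) = 1 + 9·x (degree < 2) with m(α_i) = c_i for every i, so c is indeed a codeword.


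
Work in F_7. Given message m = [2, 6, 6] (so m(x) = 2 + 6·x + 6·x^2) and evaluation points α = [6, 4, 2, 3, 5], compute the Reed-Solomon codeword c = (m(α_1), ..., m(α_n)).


c = [2, 3, 3, 4, 0]

Message polynomial: m(x) = 2 + 6·x + 6·x^2 (mod 7).
For each evaluation point α_i, compute m(α_i) mod 7:
  α_1 = 6: Horner steps 6 → 0 → 2, so m(6) = 2.
  α_2 = 4: Horner steps 6 → 2 → 3, so m(4) = 3.
  α_3 = 2: Horner steps 6 → 4 → 3, so m(2) = 3.
  α_4 = 3: Horner steps 6 → 3 → 4, so m(3) = 4.
  α_5 = 5: Horner steps 6 → 1 → 0, so m(5) = 0.
Codeword c = [2, 3, 3, 4, 0] ∈ F_7^5.


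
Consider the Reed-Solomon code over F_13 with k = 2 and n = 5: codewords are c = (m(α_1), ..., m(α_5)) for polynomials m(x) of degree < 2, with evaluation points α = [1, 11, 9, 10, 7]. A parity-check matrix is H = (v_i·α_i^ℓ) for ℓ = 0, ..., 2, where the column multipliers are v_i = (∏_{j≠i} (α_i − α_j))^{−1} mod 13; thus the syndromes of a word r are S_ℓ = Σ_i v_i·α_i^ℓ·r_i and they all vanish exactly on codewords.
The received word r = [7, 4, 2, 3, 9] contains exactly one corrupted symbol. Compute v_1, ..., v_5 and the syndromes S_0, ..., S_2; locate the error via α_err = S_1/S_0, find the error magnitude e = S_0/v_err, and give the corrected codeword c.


S = (4, 2, 1), error at position 5, error magnitude e = 9, c = [7, 4, 2, 3, 0].

Step 1: column multipliers v_i = (∏_{j≠i}(α_i − α_j))^{−1} mod 13.
  i = 1 (α = 1): (1−11)(1−9)(1−10)(1−7) = (−10)·(−8)·(−9)·(−6) = 4320 ≡ 4, so v_1 = 4^{−1} = 10 (mod 13).
  i = 2 (α = 11): (11−1)(11−9)(11−10)(11−7) = 10·2·1·4 = 80 ≡ 2, so v_2 = 2^{−1} = 7 (mod 13).
  i = 3 (α = 9): (9−1)(9−11)(9−10)(9−7) = 8·(−2)·(−1)·2 = 32 ≡ 6, so v_3 = 6^{−1} = 11 (mod 13).
  i = 4 (α = 10): (10−1)(10−11)(10−9)(10−7) = 9·(−1)·1·3 = −27 ≡ 12, so v_4 = 12^{−1} = 12 (mod 13).
  i = 5 (α = 7): (7−1)(7−11)(7−9)(7−10) = 6·(−4)·(−2)·(−3) = −144 ≡ 12, so v_5 = 12^{−1} = 12 (mod 13).
  v = [10, 7, 11, 12, 12].
Step 2: syndromes of r = [7, 4, 2, 3, 9] (all sums mod 13).
  S_0 = Σ v_i r_i = 10·7 + 7·4 + 11·2 + 12·3 + 12·9 = 264 ≡ 4.
  S_1 = Σ v_i α_i r_i = 10·1·7 + 7·11·4 + 11·9·2 + 12·10·3 + 12·7·9 = 1692 ≡ 2.
  α_i^2 mod 13 = [1, 4, 3, 9, 10].
  S_2 = Σ v_i α_i^2 r_i = 10·1·7 + 7·4·4 + 11·3·2 + 12·9·3 + 12·10·9 = 1652 ≡ 1.
  S = (4, 2, 1) ≠ 0, so r is not a codeword (an error is present).
Step 3: locate the error. For a single error e at position i, S_ℓ = v_i·e·α_i^ℓ, so α_err = S_1/S_0.
  S_0^{−1} = 4^{−1} = 10 (mod 13), so α_err = 2·10 = 20 ≡ 7 = α_5. Error position i = 5.
  Consistency check: S_2/S_1 = 1·7 = 7 ≡ 7 = α_err ✓ (single-error assumption holds).
Step 4: error magnitude e = S_0/v_5 = S_0·∏_{j≠5}(α_5 − α_j) = 4·12 = 48 ≡ 9 (mod 13).
Step 5: correct position 5: c_5 = r_5 − e = 9 − 9 ≡ 0 (mod 13). Hence c = [7, 4, 2, 3, 0].
  Check: interpolating c through the α_i gives m(x) = 6 + 1·x (degree < 2) with m(α_i) = c_i for every i, so c is indeed a codeword.


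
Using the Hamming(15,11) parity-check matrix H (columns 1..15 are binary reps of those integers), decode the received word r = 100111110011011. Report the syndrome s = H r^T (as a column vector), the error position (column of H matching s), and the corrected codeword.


s = (1, 1, 1, 1)^T, error position = 15, corrected codeword c = 100111110011010

Compute s = H r^T mod 2 one row at a time:
  s_1 = 1 + 0 + 0 + 1 + 1 + 0 + 1 + 1 = 5 ≡ 1 (mod 2).
  s_2 = 1 + 1 + 1 + 1 + 1 + 0 + 1 + 1 = 7 ≡ 1 (mod 2).
  s_3 = 0 + 0 + 1 + 1 + 0 + 1 + 1 + 1 = 5 ≡ 1 (mod 2).
  s_4 = 1 + 0 + 1 + 1 + 0 + 1 + 0 + 1 = 5 ≡ 1 (mod 2).
s = (1, 1, 1, 1)^T — this equals column 15 of H (binary 1111), so error is at position 15.
Correct: flip bit 15 of r = 100111110011011 to get c = 100111110011010.


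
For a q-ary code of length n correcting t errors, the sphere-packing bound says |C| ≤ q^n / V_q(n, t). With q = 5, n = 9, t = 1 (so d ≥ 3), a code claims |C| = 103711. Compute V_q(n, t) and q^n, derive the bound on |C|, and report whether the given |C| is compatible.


V_q(n, t) = 37, q^n = 1953125, Hamming bound = 52787, |C| = 103711 > bound (violated).

Step 1: Compute V_q(n, t) = Σ_{j=0}^1 C(n, j) (q−1)^j.
  j = 0: C(9,0)·(4)^0 = 1·1 = 1.
  j = 1: C(9,1)·(4)^1 = 9·4 = 36.
  V_q(n, t) = 1 + 36 = 37.
Step 2: q^n = 5^9 = 1953125.
Step 3: Hamming bound ⌊q^n / V_q(n,t)⌋ = ⌊1953125/37⌋ = 52787.
Step 4: Compare |C| = 103711 to 52787: violated.
The claimed |C| lies above the Hamming bound, so no 5-ary code of length 9 with d ≥ 3 can have 103711 codewords.


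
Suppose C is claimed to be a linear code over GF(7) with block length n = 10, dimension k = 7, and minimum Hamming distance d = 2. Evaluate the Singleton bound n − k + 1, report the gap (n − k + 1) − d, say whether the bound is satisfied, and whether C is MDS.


Singleton RHS = n − k + 1 = 4, slack = 2, bound satisfied, not MDS.

Singleton bound: d ≤ n − k + 1.
Here n = 10, k = 7, so n − k + 1 = 4.
Given d = 2, check d ≤ 4: YES.
Slack = (n − k + 1) − d = 2.
The code is NOT MDS (slack = 2 > 0).
Description: the claimed parameters are [10, 7, 2]_7; such a code would be non-MDS.


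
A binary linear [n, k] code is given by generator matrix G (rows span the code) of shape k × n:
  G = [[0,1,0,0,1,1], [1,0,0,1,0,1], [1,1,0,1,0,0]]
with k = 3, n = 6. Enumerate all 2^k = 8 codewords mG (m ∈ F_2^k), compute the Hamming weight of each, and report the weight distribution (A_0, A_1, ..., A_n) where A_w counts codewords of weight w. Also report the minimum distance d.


Weight distribution: A_0 = 1, A_1 = 1, A_2 = 1, A_3 = 3, A_4 = 2. Minimum distance d = 1.

Enumerate all 2^3 = 8 messages m ∈ F_2^3.
For each, compute codeword c = mG in F_2^6, then tally its weight.
  m = 000 → c = 000000, weight = 0.
  m = 100 → c = 010011, weight = 3.
  m = 010 → c = 100101, weight = 3.
  m = 110 → c = 110110, weight = 4.
  m = 001 → c = 110100, weight = 3.
  m = 101 → c = 100111, weight = 4.
  m = 011 → c = 010001, weight = 2.
  m = 111 → c = 000010, weight = 1.
Tally weights:
  weight 0: 1 codewords.
  weight 1: 1 codewords.
  weight 2: 1 codewords.
  weight 3: 3 codewords.
  weight 4: 2 codewords.
Minimum distance d = smallest w > 0 with A_w > 0 = 1.
Sanity: Σ A_w = 8 = 2^3 = 8 ✓.


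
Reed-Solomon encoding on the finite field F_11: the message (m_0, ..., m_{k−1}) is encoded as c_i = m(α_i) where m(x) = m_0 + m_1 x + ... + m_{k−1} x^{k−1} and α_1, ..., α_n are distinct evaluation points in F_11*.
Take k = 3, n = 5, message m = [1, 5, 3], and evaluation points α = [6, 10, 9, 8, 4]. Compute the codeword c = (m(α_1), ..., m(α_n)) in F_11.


c = [7, 10, 3, 2, 3]

Message polynomial: m(x) = 1 + 5·x + 3·x^2 (mod 11).
For each evaluation point α_i, compute m(α_i) mod 11:
  α_1 = 6: Horner steps 3 → 1 → 7, so m(6) = 7.
  α_2 = 10: Horner steps 3 → 2 → 10, so m(10) = 10.
  α_3 = 9: Horner steps 3 → 10 → 3, so m(9) = 3.
  α_4 = 8: Horner steps 3 → 7 → 2, so m(8) = 2.
  α_5 = 4: Horner steps 3 → 6 → 3, so m(4) = 3.
Codeword c = [7, 10, 3, 2, 3] ∈ F_11^5.


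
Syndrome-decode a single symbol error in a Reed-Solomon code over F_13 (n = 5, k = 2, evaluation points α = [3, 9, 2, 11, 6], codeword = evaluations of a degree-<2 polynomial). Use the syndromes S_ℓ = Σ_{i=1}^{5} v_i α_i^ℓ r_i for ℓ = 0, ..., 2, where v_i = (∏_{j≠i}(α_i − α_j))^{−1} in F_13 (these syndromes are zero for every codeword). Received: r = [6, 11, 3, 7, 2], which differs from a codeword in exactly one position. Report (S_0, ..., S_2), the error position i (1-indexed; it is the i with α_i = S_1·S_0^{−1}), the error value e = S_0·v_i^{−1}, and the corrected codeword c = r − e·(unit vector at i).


S = (11, 4, 5), error at position 4, error magnitude e = 3, c = [6, 11, 3, 4, 2].

Step 1: column multipliers v_i = (∏_{j≠i}(α_i − α_j))^{−1} mod 13.
  i = 1 (α = 3): (3−9)(3−2)(3−11)(3−6) = (−6)·1·(−8)·(−3) = −144 ≡ 12, so v_1 = 12^{−1} = 12 (mod 13).
  i = 2 (α = 9): (9−3)(9−2)(9−11)(9−6) = 6·7·(−2)·3 = −252 ≡ 8, so v_2 = 8^{−1} = 5 (mod 13).
  i = 3 (α = 2): (2−3)(2−9)(2−11)(2−6) = (−1)·(−7)·(−9)·(−4) = 252 ≡ 5, so v_3 = 5^{−1} = 8 (mod 13).
  i = 4 (α = 11): (11−3)(11−9)(11−2)(11−6) = 8·2·9·5 = 720 ≡ 5, so v_4 = 5^{−1} = 8 (mod 13).
  i = 5 (α = 6): (6−3)(6−9)(6−2)(6−11) = 3·(−3)·4·(−5) = 180 ≡ 11, so v_5 = 11^{−1} = 6 (mod 13).
  v = [12, 5, 8, 8, 6].
Step 2: syndromes of r = [6, 11, 3, 7, 2] (all sums mod 13).
  S_0 = Σ v_i r_i = 12·6 + 5·11 + 8·3 + 8·7 + 6·2 = 219 ≡ 11.
  S_1 = Σ v_i α_i r_i = 12·3·6 + 5·9·11 + 8·2·3 + 8·11·7 + 6·6·2 = 1447 ≡ 4.
  α_i^2 mod 13 = [9, 3, 4, 4, 10].
  S_2 = Σ v_i α_i^2 r_i = 12·9·6 + 5·3·11 + 8·4·3 + 8·4·7 + 6·10·2 = 1253 ≡ 5.
  S = (11, 4, 5) ≠ 0, so r is not a codeword (an error is present).
Step 3: locate the error. For a single error e at position i, S_ℓ = v_i·e·α_i^ℓ, so α_err = S_1/S_0.
  S_0^{−1} = 11^{−1} = 6 (mod 13), so α_err = 4·6 = 24 ≡ 11 = α_4. Error position i = 4.
  Consistency check: S_2/S_1 = 5·10 = 50 ≡ 11 = α_err ✓ (single-error assumption holds).
Step 4: error magnitude e = S_0/v_4 = S_0·∏_{j≠4}(α_4 − α_j) = 11·5 = 55 ≡ 3 (mod 13).
Step 5: correct position 4: c_4 = r_4 − e = 7 − 3 ≡ 4 (mod 13). Hence c = [6, 11, 3, 4, 2].
  Check: interpolating c through the α_i gives m(x) = 10 + 3·x (degree < 2) with m(α_i) = c_i for every i, so c is indeed a codeword.


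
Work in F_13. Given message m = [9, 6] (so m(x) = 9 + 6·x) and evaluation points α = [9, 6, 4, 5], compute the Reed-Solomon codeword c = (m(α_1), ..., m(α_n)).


c = [11, 6, 7, 0]

Message polynomial: m(x) = 9 + 6·x (mod 13).
For each evaluation point α_i, compute m(α_i) mod 13:
  α_1 = 9: Horner steps 6 → 11, so m(9) = 11.
  α_2 = 6: Horner steps 6 → 6, so m(6) = 6.
  α_3 = 4: Horner steps 6 → 7, so m(4) = 7.
  α_4 = 5: Horner steps 6 → 0, so m(5) = 0.
Codeword c = [11, 6, 7, 0] ∈ F_13^4.


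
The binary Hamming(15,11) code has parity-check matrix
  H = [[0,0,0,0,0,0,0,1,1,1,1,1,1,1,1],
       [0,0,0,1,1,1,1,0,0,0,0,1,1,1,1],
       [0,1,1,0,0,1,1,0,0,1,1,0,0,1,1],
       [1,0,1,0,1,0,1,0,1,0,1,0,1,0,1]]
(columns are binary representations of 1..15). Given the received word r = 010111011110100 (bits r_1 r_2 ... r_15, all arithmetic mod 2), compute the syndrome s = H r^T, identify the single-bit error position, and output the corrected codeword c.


s = (1, 0, 0, 0)^T, error position = 8, corrected codeword c = 010111001110100

Compute s = H r^T mod 2 one row at a time:
  s_1 = 1 + 1 + 1 + 1 + 0 + 1 + 0 + 0 = 5 ≡ 1 (mod 2).
  s_2 = 1 + 1 + 1 + 0 + 0 + 1 + 0 + 0 = 4 ≡ 0 (mod 2).
  s_3 = 1 + 0 + 1 + 0 + 1 + 1 + 0 + 0 = 4 ≡ 0 (mod 2).
  s_4 = 0 + 0 + 1 + 0 + 1 + 1 + 1 + 0 = 4 ≡ 0 (mod 2).
s = (1, 0, 0, 0)^T — this equals column 8 of H (binary 1000), so error is at position 8.
Correct: flip bit 8 of r = 010111011110100 to get c = 010111001110100.


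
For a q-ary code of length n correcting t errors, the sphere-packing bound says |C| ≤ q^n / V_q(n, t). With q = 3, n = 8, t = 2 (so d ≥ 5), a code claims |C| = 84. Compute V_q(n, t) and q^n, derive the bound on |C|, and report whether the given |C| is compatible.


V_q(n, t) = 129, q^n = 6561, Hamming bound = 50, |C| = 84 > bound (violated).

Step 1: Compute V_q(n, t) = Σ_{j=0}^2 C(n, j) (q−1)^j.
  j = 0: C(8,0)·(2)^0 = 1·1 = 1.
  j = 1: C(8,1)·(2)^1 = 8·2 = 16.
  j = 2: C(8,2)·(2)^2 = 28·4 = 112.
  V_q(n, t) = 1 + 16 + 112 = 129.
Step 2: q^n = 3^8 = 6561.
Step 3: Hamming bound ⌊q^n / V_q(n,t)⌋ = ⌊6561/129⌋ = 50.
Step 4: Compare |C| = 84 to 50: violated.
The claimed |C| lies above the Hamming bound, so no 3-ary code of length 8 with d ≥ 5 can have 84 codewords.


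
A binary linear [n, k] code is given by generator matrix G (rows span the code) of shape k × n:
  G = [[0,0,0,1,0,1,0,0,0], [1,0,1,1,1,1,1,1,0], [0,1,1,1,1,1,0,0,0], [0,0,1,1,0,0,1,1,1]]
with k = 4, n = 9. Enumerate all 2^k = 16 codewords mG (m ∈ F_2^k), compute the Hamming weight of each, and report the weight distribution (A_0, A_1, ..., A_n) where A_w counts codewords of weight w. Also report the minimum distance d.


Weight distribution: A_0 = 1, A_2 = 1, A_3 = 1, A_4 = 3, A_5 = 6, A_6 = 3, A_7 = 1. Minimum distance d = 2.

Enumerate all 2^4 = 16 messages m ∈ F_2^4.
For each, compute codeword c = mG in F_2^9, then tally its weight.
  m = 0000 → c = 000000000, weight = 0.
  m = 1000 → c = 000101000, weight = 2.
  m = 0100 → c = 101111110, weight = 7.
  m = 1100 → c = 101010110, weight = 5.
  m = 0010 → c = 011111000, weight = 5.
  m = 1010 → c = 011010000, weight = 3.
  m = 0110 → c = 110000110, weight = 4.
  m = 1110 → c = 110101110, weight = 6.
  m = 0001 → c = 001100111, weight = 5.
  m = 1001 → c = 001001111, weight = 5.
  m = 0101 → c = 100011001, weight = 4.
  m = 1101 → c = 100110001, weight = 4.
  m = 0011 → c = 010011111, weight = 6.
  m = 1011 → c = 010110111, weight = 6.
  m = 0111 → c = 111100001, weight = 5.
  m = 1111 → c = 111001001, weight = 5.
Tally weights:
  weight 0: 1 codewords.
  weight 2: 1 codewords.
  weight 3: 1 codewords.
  weight 4: 3 codewords.
  weight 5: 6 codewords.
  weight 6: 3 codewords.
  weight 7: 1 codewords.
Minimum distance d = smallest w > 0 with A_w > 0 = 2.
Sanity: Σ A_w = 16 = 2^4 = 16 ✓.


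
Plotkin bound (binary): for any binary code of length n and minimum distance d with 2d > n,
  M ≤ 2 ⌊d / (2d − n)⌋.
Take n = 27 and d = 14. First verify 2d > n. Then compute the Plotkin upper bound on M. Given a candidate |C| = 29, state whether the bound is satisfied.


Plotkin bound M ≤ 28; given |C| = 29 > bound (violated).

Check applicability: 2d = 28, n = 27.
2d − n = 1 > 0, so Plotkin applies.
Compute d/(2d−n) = 14/1 ≈ 14.0000.
⌊d/(2d−n)⌋ = 14.
Plotkin bound: M ≤ 2·14 = 28.
Given |C| = 29, check: VIOLATED.
This |C| is above the Plotkin bound, so no binary code with n = 27, d = 14 and 29 codewords exists.


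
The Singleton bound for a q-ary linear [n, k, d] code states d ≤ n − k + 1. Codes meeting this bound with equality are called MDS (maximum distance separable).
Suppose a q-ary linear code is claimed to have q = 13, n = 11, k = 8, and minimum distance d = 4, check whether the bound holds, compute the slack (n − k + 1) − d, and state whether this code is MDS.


Singleton RHS = n − k + 1 = 4, slack = 0, bound satisfied, MDS.

Singleton bound: d ≤ n − k + 1.
Here n = 11, k = 8, so n − k + 1 = 4.
Given d = 4, check d ≤ 4: YES.
Slack = (n − k + 1) − d = 0.
The code is MDS (slack = 0).
Description: the claimed parameters are [11, 8, 4]_13; such a code would be MDS (meets Singleton bound).


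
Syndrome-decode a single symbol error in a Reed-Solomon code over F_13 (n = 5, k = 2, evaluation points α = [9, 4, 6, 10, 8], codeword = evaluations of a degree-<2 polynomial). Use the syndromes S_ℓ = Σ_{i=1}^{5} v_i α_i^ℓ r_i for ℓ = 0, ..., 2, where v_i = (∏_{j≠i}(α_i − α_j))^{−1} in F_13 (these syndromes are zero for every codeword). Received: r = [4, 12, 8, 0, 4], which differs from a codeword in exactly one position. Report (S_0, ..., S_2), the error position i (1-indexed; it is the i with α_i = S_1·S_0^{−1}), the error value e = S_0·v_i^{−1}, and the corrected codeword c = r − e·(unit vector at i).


S = (12, 4, 10), error at position 1, error magnitude e = 2, c = [2, 12, 8, 0, 4].

Step 1: column multipliers v_i = (∏_{j≠i}(α_i − α_j))^{−1} mod 13.
  i = 1 (α = 9): (9−4)(9−6)(9−10)(9−8) = 5·3·(−1)·1 = −15 ≡ 11, so v_1 = 11^{−1} = 6 (mod 13).
  i = 2 (α = 4): (4−9)(4−6)(4−10)(4−8) = (−5)·(−2)·(−6)·(−4) = 240 ≡ 6, so v_2 = 6^{−1} = 11 (mod 13).
  i = 3 (α = 6): (6−9)(6−4)(6−10)(6−8) = (−3)·2·(−4)·(−2) = −48 ≡ 4, so v_3 = 4^{−1} = 10 (mod 13).
  i = 4 (α = 10): (10−9)(10−4)(10−6)(10−8) = 1·6·4·2 = 48 ≡ 9, so v_4 = 9^{−1} = 3 (mod 13).
  i = 5 (α = 8): (8−9)(8−4)(8−6)(8−10) = (−1)·4·2·(−2) = 16 ≡ 3, so v_5 = 3^{−1} = 9 (mod 13).
  v = [6, 11, 10, 3, 9].
Step 2: syndromes of r = [4, 12, 8, 0, 4] (all sums mod 13).
  S_0 = Σ v_i r_i = 6·4 + 11·12 + 10·8 + 3·0 + 9·4 = 272 ≡ 12.
  S_1 = Σ v_i α_i r_i = 6·9·4 + 11·4·12 + 10·6·8 + 3·10·0 + 9·8·4 = 1512 ≡ 4.
  α_i^2 mod 13 = [3, 3, 10, 9, 12].
  S_2 = Σ v_i α_i^2 r_i = 6·3·4 + 11·3·12 + 10·10·8 + 3·9·0 + 9·12·4 = 1700 ≡ 10.
  S = (12, 4, 10) ≠ 0, so r is not a codeword (an error is present).
Step 3: locate the error. For a single error e at position i, S_ℓ = v_i·e·α_i^ℓ, so α_err = S_1/S_0.
  S_0^{−1} = 12^{−1} = 12 (mod 13), so α_err = 4·12 = 48 ≡ 9 = α_1. Error position i = 1.
  Consistency check: S_2/S_1 = 10·10 = 100 ≡ 9 = α_err ✓ (single-error assumption holds).
Step 4: error magnitude e = S_0/v_1 = S_0·∏_{j≠1}(α_1 − α_j) = 12·11 = 132 ≡ 2 (mod 13).
Step 5: correct position 1: c_1 = r_1 − e = 4 − 2 ≡ 2 (mod 13). Hence c = [2, 12, 8, 0, 4].
  Check: interpolating c through the α_i gives m(x) = 7 + 11·x (degree < 2) with m(α_i) = c_i for every i, so c is indeed a codeword.


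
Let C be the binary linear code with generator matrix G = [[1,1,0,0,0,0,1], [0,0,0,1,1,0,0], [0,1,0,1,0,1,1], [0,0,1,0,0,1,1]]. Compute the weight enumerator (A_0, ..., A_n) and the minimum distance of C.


Weight distribution: A_0 = 1, A_2 = 1, A_3 = 6, A_4 = 5, A_5 = 2, A_6 = 1. Minimum distance d = 2.

Enumerate all 2^4 = 16 messages m ∈ F_2^4.
For each, compute codeword c = mG in F_2^7, then tally its weight.
  m = 0000 → c = 0000000, weight = 0.
  m = 1000 → c = 1100001, weight = 3.
  m = 0100 → c = 0001100, weight = 2.
  m = 1100 → c = 1101101, weight = 5.
  m = 0010 → c = 0101011, weight = 4.
  m = 1010 → c = 1001010, weight = 3.
  m = 0110 → c = 0100111, weight = 4.
  m = 1110 → c = 1000110, weight = 3.
  m = 0001 → c = 0010011, weight = 3.
  m = 1001 → c = 1110010, weight = 4.
  m = 0101 → c = 0011111, weight = 5.
  m = 1101 → c = 1111110, weight = 6.
  m = 0011 → c = 0111000, weight = 3.
  m = 1011 → c = 1011001, weight = 4.
  m = 0111 → c = 0110100, weight = 3.
  m = 1111 → c = 1010101, weight = 4.
Tally weights:
  weight 0: 1 codewords.
  weight 2: 1 codewords.
  weight 3: 6 codewords.
  weight 4: 5 codewords.
  weight 5: 2 codewords.
  weight 6: 1 codewords.
Minimum distance d = smallest w > 0 with A_w > 0 = 2.
Sanity: Σ A_w = 16 = 2^4 = 16 ✓.


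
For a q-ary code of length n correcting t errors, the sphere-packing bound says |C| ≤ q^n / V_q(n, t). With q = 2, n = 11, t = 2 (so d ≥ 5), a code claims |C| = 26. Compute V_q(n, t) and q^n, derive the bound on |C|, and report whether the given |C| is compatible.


V_q(n, t) = 67, q^n = 2048, Hamming bound = 30, |C| = 26 ≤ bound (satisfied).

Step 1: Compute V_q(n, t) = Σ_{j=0}^2 C(n, j) (q−1)^j.
  j = 0: C(11,0)·(1)^0 = 1·1 = 1.
  j = 1: C(11,1)·(1)^1 = 11·1 = 11.
  j = 2: C(11,2)·(1)^2 = 55·1 = 55.
  V_q(n, t) = 1 + 11 + 55 = 67.
Step 2: q^n = 2^11 = 2048.
Step 3: Hamming bound ⌊q^n / V_q(n,t)⌋ = ⌊2048/67⌋ = 30.
Step 4: Compare |C| = 26 to 30: satisfied.
The claimed |C| lies below the Hamming bound.


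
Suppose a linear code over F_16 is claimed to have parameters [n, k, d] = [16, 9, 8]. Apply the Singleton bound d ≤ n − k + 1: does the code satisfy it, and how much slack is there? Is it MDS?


Singleton RHS = n − k + 1 = 8, slack = 0, bound satisfied, MDS.

Singleton bound: d ≤ n − k + 1.
Here n = 16, k = 9, so n − k + 1 = 8.
Given d = 8, check d ≤ 8: YES.
Slack = (n − k + 1) − d = 0.
The code is MDS (slack = 0).
Description: the claimed parameters are [16, 9, 8]_16; such a code would be MDS (meets Singleton bound).


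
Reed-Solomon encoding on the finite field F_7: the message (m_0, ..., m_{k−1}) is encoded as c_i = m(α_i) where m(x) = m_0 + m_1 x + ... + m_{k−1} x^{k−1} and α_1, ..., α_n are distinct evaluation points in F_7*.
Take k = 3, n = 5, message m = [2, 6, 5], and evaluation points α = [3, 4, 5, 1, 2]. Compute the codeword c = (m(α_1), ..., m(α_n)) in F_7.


c = [2, 1, 3, 6, 6]

Message polynomial: m(x) = 2 + 6·x + 5·x^2 (mod 7).
For each evaluation point α_i, compute m(α_i) mod 7:
  α_1 = 3: Horner steps 5 → 0 → 2, so m(3) = 2.
  α_2 = 4: Horner steps 5 → 5 → 1, so m(4) = 1.
  α_3 = 5: Horner steps 5 → 3 → 3, so m(5) = 3.
  α_4 = 1: Horner steps 5 → 4 → 6, so m(1) = 6.
  α_5 = 2: Horner steps 5 → 2 → 6, so m(2) = 6.
Codeword c = [2, 1, 3, 6, 6] ∈ F_7^5.


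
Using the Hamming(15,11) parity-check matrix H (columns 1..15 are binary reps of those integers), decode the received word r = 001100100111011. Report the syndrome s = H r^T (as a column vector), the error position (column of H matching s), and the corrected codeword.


s = (1, 1, 0, 0)^T, error position = 12, corrected codeword c = 001100100110011

Compute s = H r^T mod 2 one row at a time:
  s_1 = 0 + 0 + 1 + 1 + 1 + 0 + 1 + 1 = 5 ≡ 1 (mod 2).
  s_2 = 1 + 0 + 0 + 1 + 1 + 0 + 1 + 1 = 5 ≡ 1 (mod 2).
  s_3 = 0 + 1 + 0 + 1 + 1 + 1 + 1 + 1 = 6 ≡ 0 (mod 2).
  s_4 = 0 + 1 + 0 + 1 + 0 + 1 + 0 + 1 = 4 ≡ 0 (mod 2).
s = (1, 1, 0, 0)^T — this equals column 12 of H (binary 1100), so error is at position 12.
Correct: flip bit 12 of r = 001100100111011 to get c = 001100100110011.


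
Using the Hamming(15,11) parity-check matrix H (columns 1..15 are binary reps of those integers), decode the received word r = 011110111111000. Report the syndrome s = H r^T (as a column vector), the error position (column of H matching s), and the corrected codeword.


s = (1, 0, 1, 1)^T, error position = 11, corrected codeword c = 011110111101000

Compute s = H r^T mod 2 one row at a time:
  s_1 = 1 + 1 + 1 + 1 + 1 + 0 + 0 + 0 = 5 ≡ 1 (mod 2).
  s_2 = 1 + 1 + 0 + 1 + 1 + 0 + 0 + 0 = 4 ≡ 0 (mod 2).
  s_3 = 1 + 1 + 0 + 1 + 1 + 1 + 0 + 0 = 5 ≡ 1 (mod 2).
  s_4 = 0 + 1 + 1 + 1 + 1 + 1 + 0 + 0 = 5 ≡ 1 (mod 2).
s = (1, 0, 1, 1)^T — this equals column 11 of H (binary 1011), so error is at position 11.
Correct: flip bit 11 of r = 011110111111000 to get c = 011110111101000.


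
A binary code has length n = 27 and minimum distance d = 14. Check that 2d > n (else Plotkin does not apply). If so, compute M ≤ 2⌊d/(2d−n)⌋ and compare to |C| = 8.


Plotkin bound M ≤ 28; given |C| = 8 ≤ bound (satisfied).

Check applicability: 2d = 28, n = 27.
2d − n = 1 > 0, so Plotkin applies.
Compute d/(2d−n) = 14/1 ≈ 14.0000.
⌊d/(2d−n)⌋ = 14.
Plotkin bound: M ≤ 2·14 = 28.
Given |C| = 8, check: satisfied.
This |C| is below the Plotkin bound.


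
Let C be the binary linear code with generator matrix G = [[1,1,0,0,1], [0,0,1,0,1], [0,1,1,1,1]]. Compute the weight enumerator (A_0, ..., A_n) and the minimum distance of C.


Weight distribution: A_0 = 1, A_2 = 2, A_3 = 4, A_4 = 1. Minimum distance d = 2.

Enumerate all 2^3 = 8 messages m ∈ F_2^3.
For each, compute codeword c = mG in F_2^5, then tally its weight.
  m = 000 → c = 00000, weight = 0.
  m = 100 → c = 11001, weight = 3.
  m = 010 → c = 00101, weight = 2.
  m = 110 → c = 11100, weight = 3.
  m = 001 → c = 01111, weight = 4.
  m = 101 → c = 10110, weight = 3.
  m = 011 → c = 01010, weight = 2.
  m = 111 → c = 10011, weight = 3.
Tally weights:
  weight 0: 1 codewords.
  weight 2: 2 codewords.
  weight 3: 4 codewords.
  weight 4: 1 codewords.
Minimum distance d = smallest w > 0 with A_w > 0 = 2.
Sanity: Σ A_w = 8 = 2^3 = 8 ✓.


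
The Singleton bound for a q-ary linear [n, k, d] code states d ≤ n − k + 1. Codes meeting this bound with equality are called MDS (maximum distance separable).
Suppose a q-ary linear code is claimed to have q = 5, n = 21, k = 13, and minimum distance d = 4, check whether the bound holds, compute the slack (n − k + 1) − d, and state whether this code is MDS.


Singleton RHS = n − k + 1 = 9, slack = 5, bound satisfied, not MDS.

Singleton bound: d ≤ n − k + 1.
Here n = 21, k = 13, so n − k + 1 = 9.
Given d = 4, check d ≤ 9: YES.
Slack = (n − k + 1) − d = 5.
The code is NOT MDS (slack = 5 > 0).
Description: the claimed parameters are [21, 13, 4]_5; such a code would be non-MDS.


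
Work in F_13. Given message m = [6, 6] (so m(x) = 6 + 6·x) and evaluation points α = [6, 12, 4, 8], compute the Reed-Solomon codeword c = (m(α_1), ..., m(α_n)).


c = [3, 0, 4, 2]

Message polynomial: m(x) = 6 + 6·x (mod 13).
For each evaluation point α_i, compute m(α_i) mod 13:
  α_1 = 6: Horner steps 6 → 3, so m(6) = 3.
  α_2 = 12: Horner steps 6 → 0, so m(12) = 0.
  α_3 = 4: Horner steps 6 → 4, so m(4) = 4.
  α_4 = 8: Horner steps 6 → 2, so m(8) = 2.
Codeword c = [3, 0, 4, 2] ∈ F_13^4.


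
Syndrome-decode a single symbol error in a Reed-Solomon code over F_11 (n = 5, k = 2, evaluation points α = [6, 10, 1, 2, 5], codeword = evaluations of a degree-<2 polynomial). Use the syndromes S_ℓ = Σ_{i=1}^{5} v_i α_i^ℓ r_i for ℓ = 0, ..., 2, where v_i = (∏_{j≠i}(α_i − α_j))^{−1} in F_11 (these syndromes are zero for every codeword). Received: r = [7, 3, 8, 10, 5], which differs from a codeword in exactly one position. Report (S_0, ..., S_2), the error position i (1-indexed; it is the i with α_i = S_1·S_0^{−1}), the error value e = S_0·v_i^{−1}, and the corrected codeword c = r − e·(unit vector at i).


S = (1, 10, 1), error at position 2, error magnitude e = 10, c = [7, 4, 8, 10, 5].

Step 1: column multipliers v_i = (∏_{j≠i}(α_i − α_j))^{−1} mod 11.
  i = 1 (α = 6): (6−10)(6−1)(6−2)(6−5) = (−4)·5·4·1 = −80 ≡ 8, so v_1 = 8^{−1} = 7 (mod 11).
  i = 2 (α = 10): (10−6)(10−1)(10−2)(10−5) = 4·9·8·5 = 1440 ≡ 10, so v_2 = 10^{−1} = 10 (mod 11).
  i = 3 (α = 1): (1−6)(1−10)(1−2)(1−5) = (−5)·(−9)·(−1)·(−4) = 180 ≡ 4, so v_3 = 4^{−1} = 3 (mod 11).
  i = 4 (α = 2): (2−6)(2−10)(2−1)(2−5) = (−4)·(−8)·1·(−3) = −96 ≡ 3, so v_4 = 3^{−1} = 4 (mod 11).
  i = 5 (α = 5): (5−6)(5−10)(5−1)(5−2) = (−1)·(−5)·4·3 = 60 ≡ 5, so v_5 = 5^{−1} = 9 (mod 11).
  v = [7, 10, 3, 4, 9].
Step 2: syndromes of r = [7, 3, 8, 10, 5] (all sums mod 11).
  S_0 = Σ v_i r_i = 7·7 + 10·3 + 3·8 + 4·10 + 9·5 = 188 ≡ 1.
  S_1 = Σ v_i α_i r_i = 7·6·7 + 10·10·3 + 3·1·8 + 4·2·10 + 9·5·5 = 923 ≡ 10.
  α_i^2 mod 11 = [3, 1, 1, 4, 3].
  S_2 = Σ v_i α_i^2 r_i = 7·3·7 + 10·1·3 + 3·1·8 + 4·4·10 + 9·3·5 = 496 ≡ 1.
  S = (1, 10, 1) ≠ 0, so r is not a codeword (an error is present).
Step 3: locate the error. For a single error e at position i, S_ℓ = v_i·e·α_i^ℓ, so α_err = S_1/S_0.
  S_0^{−1} = 1^{−1} = 1 (mod 11), so α_err = 10·1 = 10 ≡ 10 = α_2. Error position i = 2.
  Consistency check: S_2/S_1 = 1·10 = 10 ≡ 10 = α_err ✓ (single-error assumption holds).
Step 4: error magnitude e = S_0/v_2 = S_0·∏_{j≠2}(α_2 − α_j) = 1·10 = 10 ≡ 10 (mod 11).
Step 5: correct position 2: c_2 = r_2 − e = 3 − 10 ≡ 4 (mod 11). Hence c = [7, 4, 8, 10, 5].
  Check: interpolating c through the α_i gives m(x) = 6 + 2·x (degree < 2) with m(α_i) = c_i for every i, so c is indeed a codeword.


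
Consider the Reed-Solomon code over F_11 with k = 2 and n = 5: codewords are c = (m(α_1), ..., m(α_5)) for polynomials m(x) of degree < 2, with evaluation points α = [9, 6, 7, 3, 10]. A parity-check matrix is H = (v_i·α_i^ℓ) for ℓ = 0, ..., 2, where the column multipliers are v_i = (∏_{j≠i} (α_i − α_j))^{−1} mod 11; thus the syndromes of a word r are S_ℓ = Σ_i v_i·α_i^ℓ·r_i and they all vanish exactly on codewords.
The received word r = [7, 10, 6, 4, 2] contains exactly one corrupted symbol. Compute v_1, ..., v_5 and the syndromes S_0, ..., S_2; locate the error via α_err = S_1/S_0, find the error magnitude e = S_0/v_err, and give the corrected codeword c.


S = (4, 2, 1), error at position 2, error magnitude e = 10, c = [7, 0, 6, 4, 2].

Step 1: column multipliers v_i = (∏_{j≠i}(α_i − α_j))^{−1} mod 11.
  i = 1 (α = 9): (9−6)(9−7)(9−3)(9−10) = 3·2·6·(−1) = −36 ≡ 8, so v_1 = 8^{−1} = 7 (mod 11).
  i = 2 (α = 6): (6−9)(6−7)(6−3)(6−10) = (−3)·(−1)·3·(−4) = −36 ≡ 8, so v_2 = 8^{−1} = 7 (mod 11).
  i = 3 (α = 7): (7−9)(7−6)(7−3)(7−10) = (−2)·1·4·(−3) = 24 ≡ 2, so v_3 = 2^{−1} = 6 (mod 11).
  i = 4 (α = 3): (3−9)(3−6)(3−7)(3−10) = (−6)·(−3)·(−4)·(−7) = 504 ≡ 9, so v_4 = 9^{−1} = 5 (mod 11).
  i = 5 (α = 10): (10−9)(10−6)(10−7)(10−3) = 1·4·3·7 = 84 ≡ 7, so v_5 = 7^{−1} = 8 (mod 11).
  v = [7, 7, 6, 5, 8].
Step 2: syndromes of r = [7, 10, 6, 4, 2] (all sums mod 11).
  S_0 = Σ v_i r_i = 7·7 + 7·10 + 6·6 + 5·4 + 8·2 = 191 ≡ 4.
  S_1 = Σ v_i α_i r_i = 7·9·7 + 7·6·10 + 6·7·6 + 5·3·4 + 8·10·2 = 1333 ≡ 2.
  α_i^2 mod 11 = [4, 3, 5, 9, 1].
  S_2 = Σ v_i α_i^2 r_i = 7·4·7 + 7·3·10 + 6·5·6 + 5·9·4 + 8·1·2 = 782 ≡ 1.
  S = (4, 2, 1) ≠ 0, so r is not a codeword (an error is present).
Step 3: locate the error. For a single error e at position i, S_ℓ = v_i·e·α_i^ℓ, so α_err = S_1/S_0.
  S_0^{−1} = 4^{−1} = 3 (mod 11), so α_err = 2·3 = 6 ≡ 6 = α_2. Error position i = 2.
  Consistency check: S_2/S_1 = 1·6 = 6 ≡ 6 = α_err ✓ (single-error assumption holds).
Step 4: error magnitude e = S_0/v_2 = S_0·∏_{j≠2}(α_2 − α_j) = 4·8 = 32 ≡ 10 (mod 11).
Step 5: correct position 2: c_2 = r_2 − e = 10 − 10 ≡ 0 (mod 11). Hence c = [7, 0, 6, 4, 2].
  Check: interpolating c through the α_i gives m(x) = 8 + 6·x (degree < 2) with m(α_i) = c_i for every i, so c is indeed a codeword.


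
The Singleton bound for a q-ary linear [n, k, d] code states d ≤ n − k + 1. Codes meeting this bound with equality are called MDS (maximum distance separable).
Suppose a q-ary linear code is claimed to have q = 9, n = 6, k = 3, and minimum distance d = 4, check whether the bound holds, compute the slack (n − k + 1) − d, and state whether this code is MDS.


Singleton RHS = n − k + 1 = 4, slack = 0, bound satisfied, MDS.

Singleton bound: d ≤ n − k + 1.
Here n = 6, k = 3, so n − k + 1 = 4.
Given d = 4, check d ≤ 4: YES.
Slack = (n − k + 1) − d = 0.
The code is MDS (slack = 0).
Description: the claimed parameters are [6, 3, 4]_9; such a code would be MDS (meets Singleton bound).


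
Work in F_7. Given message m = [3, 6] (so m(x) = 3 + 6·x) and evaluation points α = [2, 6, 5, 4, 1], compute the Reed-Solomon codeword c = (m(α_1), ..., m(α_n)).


c = [1, 4, 5, 6, 2]

Message polynomial: m(x) = 3 + 6·x (mod 7).
For each evaluation point α_i, compute m(α_i) mod 7:
  α_1 = 2: Horner steps 6 → 1, so m(2) = 1.
  α_2 = 6: Horner steps 6 → 4, so m(6) = 4.
  α_3 = 5: Horner steps 6 → 5, so m(5) = 5.
  α_4 = 4: Horner steps 6 → 6, so m(4) = 6.
  α_5 = 1: Horner steps 6 → 2, so m(1) = 2.
Codeword c = [1, 4, 5, 6, 2] ∈ F_7^5.


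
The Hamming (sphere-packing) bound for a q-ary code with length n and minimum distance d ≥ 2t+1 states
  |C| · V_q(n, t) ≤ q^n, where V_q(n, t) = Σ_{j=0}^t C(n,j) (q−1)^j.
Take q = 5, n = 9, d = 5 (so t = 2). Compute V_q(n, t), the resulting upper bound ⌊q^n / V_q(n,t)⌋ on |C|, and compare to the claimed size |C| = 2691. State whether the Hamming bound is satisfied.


V_q(n, t) = 613, q^n = 1953125, Hamming bound = 3186, |C| = 2691 ≤ bound (satisfied).

Step 1: Compute V_q(n, t) = Σ_{j=0}^2 C(n, j) (q−1)^j.
  j = 0: C(9,0)·(4)^0 = 1·1 = 1.
  j = 1: C(9,1)·(4)^1 = 9·4 = 36.
  j = 2: C(9,2)·(4)^2 = 36·16 = 576.
  V_q(n, t) = 1 + 36 + 576 = 613.
Step 2: q^n = 5^9 = 1953125.
Step 3: Hamming bound ⌊q^n / V_q(n,t)⌋ = ⌊1953125/613⌋ = 3186.
Step 4: Compare |C| = 2691 to 3186: satisfied.
The claimed |C| lies below the Hamming bound.


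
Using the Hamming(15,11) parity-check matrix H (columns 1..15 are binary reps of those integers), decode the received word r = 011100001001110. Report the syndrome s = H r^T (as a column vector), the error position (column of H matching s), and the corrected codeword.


s = (0, 0, 1, 1)^T, error position = 3, corrected codeword c = 010100001001110

Compute s = H r^T mod 2 one row at a time:
  s_1 = 0 + 1 + 0 + 0 + 1 + 1 + 1 + 0 = 4 ≡ 0 (mod 2).
  s_2 = 1 + 0 + 0 + 0 + 1 + 1 + 1 + 0 = 4 ≡ 0 (mod 2).
  s_3 = 1 + 1 + 0 + 0 + 0 + 0 + 1 + 0 = 3 ≡ 1 (mod 2).
  s_4 = 0 + 1 + 0 + 0 + 1 + 0 + 1 + 0 = 3 ≡ 1 (mod 2).
s = (0, 0, 1, 1)^T — this equals column 3 of H (binary 0011), so error is at position 3.
Correct: flip bit 3 of r = 011100001001110 to get c = 010100001001110.


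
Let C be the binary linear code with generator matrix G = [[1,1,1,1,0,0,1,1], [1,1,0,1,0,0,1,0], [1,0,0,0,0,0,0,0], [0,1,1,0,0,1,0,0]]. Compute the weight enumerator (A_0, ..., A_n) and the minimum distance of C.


Weight distribution: A_0 = 1, A_1 = 1, A_2 = 1, A_3 = 4, A_4 = 5, A_5 = 3, A_6 = 1. Minimum distance d = 1.

Enumerate all 2^4 = 16 messages m ∈ F_2^4.
For each, compute codeword c = mG in F_2^8, then tally its weight.
  m = 0000 → c = 00000000, weight = 0.
  m = 1000 → c = 11110011, weight = 6.
  m = 0100 → c = 11010010, weight = 4.
  m = 1100 → c = 00100001, weight = 2.
  m = 0010 → c = 10000000, weight = 1.
  m = 1010 → c = 01110011, weight = 5.
  m = 0110 → c = 01010010, weight = 3.
  m = 1110 → c = 10100001, weight = 3.
  m = 0001 → c = 01100100, weight = 3.
  m = 1001 → c = 10010111, weight = 5.
  m = 0101 → c = 10110110, weight = 5.
  m = 1101 → c = 01000101, weight = 3.
  m = 0011 → c = 11100100, weight = 4.
  m = 1011 → c = 00010111, weight = 4.
  m = 0111 → c = 00110110, weight = 4.
  m = 1111 → c = 11000101, weight = 4.
Tally weights:
  weight 0: 1 codewords.
  weight 1: 1 codewords.
  weight 2: 1 codewords.
  weight 3: 4 codewords.
  weight 4: 5 codewords.
  weight 5: 3 codewords.
  weight 6: 1 codewords.
Minimum distance d = smallest w > 0 with A_w > 0 = 1.
Sanity: Σ A_w = 16 = 2^4 = 16 ✓.


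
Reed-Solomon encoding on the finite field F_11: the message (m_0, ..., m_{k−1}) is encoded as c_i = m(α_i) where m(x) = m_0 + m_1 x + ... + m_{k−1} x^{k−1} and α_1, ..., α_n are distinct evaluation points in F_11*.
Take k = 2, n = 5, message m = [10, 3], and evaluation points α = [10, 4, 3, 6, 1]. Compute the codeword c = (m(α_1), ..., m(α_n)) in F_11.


c = [7, 0, 8, 6, 2]

Message polynomial: m(x) = 10 + 3·x (mod 11).
For each evaluation point α_i, compute m(α_i) mod 11:
  α_1 = 10: Horner steps 3 → 7, so m(10) = 7.
  α_2 = 4: Horner steps 3 → 0, so m(4) = 0.
  α_3 = 3: Horner steps 3 → 8, so m(3) = 8.
  α_4 = 6: Horner steps 3 → 6, so m(6) = 6.
  α_5 = 1: Horner steps 3 → 2, so m(1) = 2.
Codeword c = [7, 0, 8, 6, 2] ∈ F_11^5.
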